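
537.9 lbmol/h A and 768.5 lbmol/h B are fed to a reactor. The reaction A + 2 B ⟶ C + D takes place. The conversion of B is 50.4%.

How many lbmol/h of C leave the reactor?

194 lbmol/h

B reacted = 0.504 × 768.5 = 387.3 lbmol/h; ν_B = −2, so ξ = 387.3/2 = 193.7 lbmol/h.
Outlet amounts (n = n₀ + ν ξ):
  A: 537.9 − 1(193.7) = 344.2
  B: 768.5 − 2(193.7) = 381.2
  C: 0 + 1(193.7) = 193.7
  D: 0 + 1(193.7) = 193.7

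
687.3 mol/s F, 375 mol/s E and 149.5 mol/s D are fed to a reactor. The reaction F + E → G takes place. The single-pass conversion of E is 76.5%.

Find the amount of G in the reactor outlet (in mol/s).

E reacted = 0.765 × 375 = 286.9 mol/s; ν_E = −1, so ξ = 286.9/1 = 286.9 mol/s.
Outlet amounts (n = n₀ + ν ξ):
  F: 687.3 − 1(286.9) = 400.4
  E: 375 − 1(286.9) = 88.12
  G: 0 + 1(286.9) = 286.9
  D: 149.5 (inert)

287 mol/s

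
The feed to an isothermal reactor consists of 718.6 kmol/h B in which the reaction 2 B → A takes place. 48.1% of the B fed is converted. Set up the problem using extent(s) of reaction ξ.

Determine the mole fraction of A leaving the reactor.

0.317

B reacted = 0.481 × 718.6 = 345.6 kmol/h; ν_B = −2, so ξ = 345.6/2 = 172.8 kmol/h.
Outlet amounts (n = n₀ + ν ξ):
  B: 718.6 − 2(172.8) = 373
  A: 0 + 1(172.8) = 172.8
Total out = 545.8 kmol/h; y_A = 172.8 / 545.8 = 0.3167.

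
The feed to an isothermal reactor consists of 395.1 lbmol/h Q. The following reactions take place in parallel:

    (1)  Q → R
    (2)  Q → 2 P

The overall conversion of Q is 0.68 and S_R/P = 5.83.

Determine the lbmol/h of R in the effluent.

Conversion of Q: Q consumed = 0.68 × 395.1 = 268.7 lbmol/h = 1ξ₁ + 1ξ₂.
Selectivity: 1ξ₁ / (2ξ₂) = 5.83 → ξ₁ = 11.66 ξ₂.
Substitute: (1·11.66 + 1) ξ₂ = 268.7 → ξ₂ = 21.22 lbmol/h, ξ₁ = 247.4 lbmol/h.
Outlet amounts (n = n₀ + Σ ν·ξ):
  Q: 395.1 − 1(247.4) − 1(21.22) = 126.4
  R: 0 + 1(247.4) = 247.4
  P: 0 + 2(21.22) = 42.44

247 lbmol/h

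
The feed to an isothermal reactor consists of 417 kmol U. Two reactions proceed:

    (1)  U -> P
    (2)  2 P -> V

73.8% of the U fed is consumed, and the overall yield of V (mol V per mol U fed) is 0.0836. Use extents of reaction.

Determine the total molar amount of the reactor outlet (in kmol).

Conversion of U: U consumed = 1ξ₁ = 0.738 × 417 → ξ₁ = 307.7 kmol.
Yield of V: 1ξ₂ / 417 = 0.0836 → ξ₂ = 34.86 kmol.
Outlet amounts (n = n₀ + Σ ν·ξ):
  U: 417 − 1(307.7) = 109.3
  P: 0 + 1(307.7) − 2(34.86) = 238
  V: 0 + 1(34.86) = 34.86
Total out = 109.3 + 238 + 34.86 = 382.1 kmol.

382 kmol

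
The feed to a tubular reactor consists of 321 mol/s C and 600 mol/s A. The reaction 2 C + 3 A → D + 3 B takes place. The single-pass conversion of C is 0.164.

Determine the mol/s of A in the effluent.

521 mol/s

C reacted = 0.164 × 321 = 52.64 mol/s; ν_C = −2, so ξ = 52.64/2 = 26.32 mol/s.
Outlet amounts (n = n₀ + ν ξ):
  C: 321 − 2(26.32) = 268.4
  A: 600 − 3(26.32) = 521
  D: 0 + 1(26.32) = 26.32
  B: 0 + 3(26.32) = 78.97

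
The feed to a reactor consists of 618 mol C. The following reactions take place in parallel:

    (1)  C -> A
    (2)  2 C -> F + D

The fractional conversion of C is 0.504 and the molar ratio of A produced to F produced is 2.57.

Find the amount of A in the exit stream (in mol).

Conversion of C: C consumed = 0.504 × 618 = 311.5 mol = 1ξ₁ + 2ξ₂.
Selectivity: 1ξ₁ / (1ξ₂) = 2.57 → ξ₁ = 2.57 ξ₂.
Substitute: (1·2.57 + 2) ξ₂ = 311.5 → ξ₂ = 68.16 mol, ξ₁ = 175.2 mol.
Outlet amounts (n = n₀ + Σ ν·ξ):
  C: 618 − 1(175.2) − 2(68.16) = 306.5
  A: 0 + 1(175.2) = 175.2
  F: 0 + 1(68.16) = 68.16
  D: 0 + 1(68.16) = 68.16

175 mol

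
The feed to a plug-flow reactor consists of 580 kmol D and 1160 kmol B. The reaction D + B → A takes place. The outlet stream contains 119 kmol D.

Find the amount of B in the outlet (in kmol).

699 kmol

For D: n = n₀ − 1ξ → 119 = 580 − 1ξ, giving ξ = 461 kmol.
Outlet amounts (n = n₀ + ν ξ):
  D: 580 − 1(461) = 119
  B: 1160 − 1(461) = 699
  A: 0 + 1(461) = 461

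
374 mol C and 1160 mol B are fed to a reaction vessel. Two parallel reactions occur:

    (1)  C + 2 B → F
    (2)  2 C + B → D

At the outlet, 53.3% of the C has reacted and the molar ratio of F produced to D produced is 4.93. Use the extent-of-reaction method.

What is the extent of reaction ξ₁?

ξ₁ = 142 mol

Conversion of C: C consumed = 0.533 × 374 = 199.3 mol = 1ξ₁ + 2ξ₂.
Selectivity: 1ξ₁ / (1ξ₂) = 4.93 → ξ₁ = 4.93 ξ₂.
Substitute: (1·4.93 + 2) ξ₂ = 199.3 → ξ₂ = 28.77 mol, ξ₁ = 141.8 mol.
Outlet amounts (n = n₀ + Σ ν·ξ):
  C: 374 − 1(141.8) − 2(28.77) = 174.7
  B: 1160 − 2(141.8) − 1(28.77) = 847.6
  F: 0 + 1(141.8) = 141.8
  D: 0 + 1(28.77) = 28.77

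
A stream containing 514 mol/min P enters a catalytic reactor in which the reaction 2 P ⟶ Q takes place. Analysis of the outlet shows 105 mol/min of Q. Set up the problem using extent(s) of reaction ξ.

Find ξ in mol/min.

For Q: n = n₀ + 1ξ → 105 = 0 + 1ξ, giving ξ = 105 mol/min.
Outlet amounts (n = n₀ + ν ξ):
  P: 514 − 2(105) = 304
  Q: 0 + 1(105) = 105

ξ = 105 mol/min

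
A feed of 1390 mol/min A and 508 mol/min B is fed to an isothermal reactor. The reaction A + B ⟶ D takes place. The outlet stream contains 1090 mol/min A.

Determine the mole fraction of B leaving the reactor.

For A: n = n₀ − 1ξ → 1090 = 1390 − 1ξ, giving ξ = 300 mol/min.
Outlet amounts (n = n₀ + ν ξ):
  A: 1390 − 1(300) = 1090
  B: 508 − 1(300) = 208
  D: 0 + 1(300) = 300
Total out = 1598 mol/min; y_B = 208 / 1598 = 0.1302.

0.13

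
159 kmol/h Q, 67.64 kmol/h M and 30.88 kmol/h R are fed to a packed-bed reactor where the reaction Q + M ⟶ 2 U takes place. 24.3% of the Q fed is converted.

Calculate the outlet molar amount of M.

29 kmol/h

Q reacted = 0.243 × 159 = 38.64 kmol/h; ν_Q = −1, so ξ = 38.64/1 = 38.64 kmol/h.
Outlet amounts (n = n₀ + ν ξ):
  Q: 159 − 1(38.64) = 120.4
  M: 67.64 − 1(38.64) = 29
  U: 0 + 2(38.64) = 77.27
  R: 30.88 (inert)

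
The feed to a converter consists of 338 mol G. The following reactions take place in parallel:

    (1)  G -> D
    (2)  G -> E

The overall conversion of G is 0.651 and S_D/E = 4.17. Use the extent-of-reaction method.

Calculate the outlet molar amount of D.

Conversion of G: G consumed = 0.651 × 338 = 220 mol = 1ξ₁ + 1ξ₂.
Selectivity: 1ξ₁ / (1ξ₂) = 4.17 → ξ₁ = 4.17 ξ₂.
Substitute: (1·4.17 + 1) ξ₂ = 220 → ξ₂ = 42.56 mol, ξ₁ = 177.5 mol.
Outlet amounts (n = n₀ + Σ ν·ξ):
  G: 338 − 1(177.5) − 1(42.56) = 118
  D: 0 + 1(177.5) = 177.5
  E: 0 + 1(42.56) = 42.56

177 mol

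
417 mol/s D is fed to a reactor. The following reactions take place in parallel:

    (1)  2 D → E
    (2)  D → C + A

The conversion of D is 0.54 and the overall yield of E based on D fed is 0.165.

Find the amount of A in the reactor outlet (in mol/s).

Yield of E: 1ξ₁ / 417 = 0.165 → ξ₁ = 68.81 mol/s.
Conversion of D: 2ξ₁ + 1ξ₂ = 0.54 × 417 = 225.2 → ξ₂ = 87.57 mol/s.
Outlet amounts (n = n₀ + Σ ν·ξ):
  D: 417 − 2(68.81) − 1(87.57) = 191.8
  E: 0 + 1(68.81) = 68.81
  C: 0 + 1(87.57) = 87.57
  A: 0 + 1(87.57) = 87.57

87.6 mol/s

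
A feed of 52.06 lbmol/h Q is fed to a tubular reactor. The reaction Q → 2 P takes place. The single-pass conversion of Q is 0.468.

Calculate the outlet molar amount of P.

Q reacted = 0.468 × 52.06 = 24.36 lbmol/h; ν_Q = −1, so ξ = 24.36/1 = 24.36 lbmol/h.
Outlet amounts (n = n₀ + ν ξ):
  Q: 52.06 − 1(24.36) = 27.7
  P: 0 + 2(24.36) = 48.73

48.7 lbmol/h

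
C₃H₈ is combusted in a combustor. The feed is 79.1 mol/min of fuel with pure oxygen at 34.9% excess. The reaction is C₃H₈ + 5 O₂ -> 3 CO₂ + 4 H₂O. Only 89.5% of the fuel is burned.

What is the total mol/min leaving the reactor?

Stoichiometric O₂ = 5 × 79.1 = 395.5 mol/min; O₂ fed = 395.5 × 1.349 = 533.5 mol/min.
Fuel reacted = 0.895 × 79.1 → ξ = 70.79 mol/min.
Outlet (n = n₀ + ν ξ):
  C₃H₈: 79.1 − 1(70.79) = 8.305
  O₂: 533.5 − 5(70.79) = 179.6
  CO₂: 0 + 3(70.79) = 212.4
  H₂O: 0 + 4(70.79) = 283.2
Total out = 8.305 + 179.6 + 212.4 + 283.2 = 683.4 mol/min.

683 mol/min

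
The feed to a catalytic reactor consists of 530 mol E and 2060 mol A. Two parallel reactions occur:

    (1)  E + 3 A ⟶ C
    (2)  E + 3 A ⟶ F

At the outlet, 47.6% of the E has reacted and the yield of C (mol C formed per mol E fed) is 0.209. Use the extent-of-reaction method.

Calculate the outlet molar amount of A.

1300 mol

Yield of C: 1ξ₁ / 530 = 0.209 → ξ₁ = 110.8 mol.
Conversion of E: 1ξ₁ + 1ξ₂ = 0.476 × 530 = 252.3 → ξ₂ = 141.5 mol.
Outlet amounts (n = n₀ + Σ ν·ξ):
  E: 530 − 1(110.8) − 1(141.5) = 277.7
  A: 2060 − 3(110.8) − 3(141.5) = 1303
  C: 0 + 1(110.8) = 110.8
  F: 0 + 1(141.5) = 141.5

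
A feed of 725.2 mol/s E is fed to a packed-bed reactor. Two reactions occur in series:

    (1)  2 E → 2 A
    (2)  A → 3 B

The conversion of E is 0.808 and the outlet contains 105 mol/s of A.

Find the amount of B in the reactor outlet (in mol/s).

Conversion of E: E consumed = 2ξ₁ = 0.808 × 725.2 → ξ₁ = 293 mol/s.
A balance: n_A = 0 + 2ξ₁ − 1ξ₂ = 105 → ξ₂ = (2·293 − 105)/1 = 481 mol/s.
Outlet amounts (n = n₀ + Σ ν·ξ):
  E: 725.2 − 2(293) = 139.2
  A: 0 + 2(293) − 1(481) = 105
  B: 0 + 3(481) = 1443

1440 mol/s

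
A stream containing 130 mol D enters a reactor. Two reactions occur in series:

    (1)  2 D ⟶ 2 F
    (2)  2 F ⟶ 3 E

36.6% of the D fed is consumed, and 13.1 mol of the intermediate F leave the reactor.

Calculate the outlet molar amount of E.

Conversion of D: D consumed = 2ξ₁ = 0.366 × 130 → ξ₁ = 23.79 mol.
F balance: n_F = 0 + 2ξ₁ − 2ξ₂ = 13.1 → ξ₂ = (2·23.79 − 13.1)/2 = 17.24 mol.
Outlet amounts (n = n₀ + Σ ν·ξ):
  D: 130 − 2(23.79) = 82.42
  F: 0 + 2(23.79) − 2(17.24) = 13.1
  E: 0 + 3(17.24) = 51.72

51.7 mol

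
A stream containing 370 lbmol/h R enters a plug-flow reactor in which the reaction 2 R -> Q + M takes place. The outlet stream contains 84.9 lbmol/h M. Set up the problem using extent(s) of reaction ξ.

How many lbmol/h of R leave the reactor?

200 lbmol/h

For M: n = n₀ + 1ξ → 84.9 = 0 + 1ξ, giving ξ = 84.9 lbmol/h.
Outlet amounts (n = n₀ + ν ξ):
  R: 370 − 2(84.9) = 200.2
  Q: 0 + 1(84.9) = 84.9
  M: 0 + 1(84.9) = 84.9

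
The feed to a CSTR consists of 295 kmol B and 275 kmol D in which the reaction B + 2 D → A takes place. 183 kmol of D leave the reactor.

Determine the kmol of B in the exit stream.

For D: n = n₀ − 2ξ → 183 = 275 − 2ξ, giving ξ = 46 kmol.
Outlet amounts (n = n₀ + ν ξ):
  B: 295 − 1(46) = 249
  D: 275 − 2(46) = 183
  A: 0 + 1(46) = 46

249 kmol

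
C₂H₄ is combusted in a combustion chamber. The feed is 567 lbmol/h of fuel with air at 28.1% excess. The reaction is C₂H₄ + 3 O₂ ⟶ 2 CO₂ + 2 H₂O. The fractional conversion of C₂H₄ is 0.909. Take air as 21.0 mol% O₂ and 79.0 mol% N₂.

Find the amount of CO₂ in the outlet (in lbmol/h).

1030 lbmol/h

Stoichiometric O₂ = 3 × 567 = 1701 lbmol/h; O₂ fed = 1701 × 1.281 = 2179 lbmol/h.
N₂ fed = 2179 × 79/21 = 8197 lbmol/h.
Fuel reacted = 0.909 × 567 → ξ = 515.4 lbmol/h.
Outlet (n = n₀ + ν ξ):
  C₂H₄: 567 − 1(515.4) = 51.6
  O₂: 2179 − 3(515.4) = 632.8
  N₂: 8197 (inert)
  CO₂: 0 + 2(515.4) = 1031
  H₂O: 0 + 2(515.4) = 1031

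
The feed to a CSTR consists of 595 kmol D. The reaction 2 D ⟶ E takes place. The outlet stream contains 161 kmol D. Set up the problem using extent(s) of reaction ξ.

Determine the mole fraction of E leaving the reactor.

0.574

For D: n = n₀ − 2ξ → 161 = 595 − 2ξ, giving ξ = 217 kmol.
Outlet amounts (n = n₀ + ν ξ):
  D: 595 − 2(217) = 161
  E: 0 + 1(217) = 217
Total out = 378 kmol; y_E = 217 / 378 = 0.5741.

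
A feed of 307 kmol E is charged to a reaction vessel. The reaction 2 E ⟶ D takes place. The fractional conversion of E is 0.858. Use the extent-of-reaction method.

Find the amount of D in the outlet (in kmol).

132 kmol

E reacted = 0.858 × 307 = 263.4 kmol; ν_E = −2, so ξ = 263.4/2 = 131.7 kmol.
Outlet amounts (n = n₀ + ν ξ):
  E: 307 − 2(131.7) = 43.59
  D: 0 + 1(131.7) = 131.7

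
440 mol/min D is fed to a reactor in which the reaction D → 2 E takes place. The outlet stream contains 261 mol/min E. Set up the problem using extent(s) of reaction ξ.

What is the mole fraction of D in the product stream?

0.543

For E: n = n₀ + 2ξ → 261 = 0 + 2ξ, giving ξ = 130.5 mol/min.
Outlet amounts (n = n₀ + ν ξ):
  D: 440 − 1(130.5) = 309.5
  E: 0 + 2(130.5) = 261
Total out = 570.5 mol/min; y_D = 309.5 / 570.5 = 0.5425.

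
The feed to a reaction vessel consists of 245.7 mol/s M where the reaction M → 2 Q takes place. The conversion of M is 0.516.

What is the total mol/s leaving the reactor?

M reacted = 0.516 × 245.7 = 126.8 mol/s; ν_M = −1, so ξ = 126.8/1 = 126.8 mol/s.
Outlet amounts (n = n₀ + ν ξ):
  M: 245.7 − 1(126.8) = 118.9
  Q: 0 + 2(126.8) = 253.6
Total out = 118.9 + 253.6 = 372.5 mol/s.

372 mol/s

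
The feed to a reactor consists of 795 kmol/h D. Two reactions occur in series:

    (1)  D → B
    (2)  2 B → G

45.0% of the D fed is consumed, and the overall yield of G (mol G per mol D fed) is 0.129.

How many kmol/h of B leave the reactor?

153 kmol/h

Conversion of D: D consumed = 1ξ₁ = 0.45 × 795 → ξ₁ = 357.8 kmol/h.
Yield of G: 1ξ₂ / 795 = 0.129 → ξ₂ = 102.6 kmol/h.
Outlet amounts (n = n₀ + Σ ν·ξ):
  D: 795 − 1(357.8) = 437.2
  B: 0 + 1(357.8) − 2(102.6) = 152.6
  G: 0 + 1(102.6) = 102.6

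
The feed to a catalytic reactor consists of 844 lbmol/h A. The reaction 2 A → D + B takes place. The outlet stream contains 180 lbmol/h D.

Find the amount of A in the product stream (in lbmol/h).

For D: n = n₀ + 1ξ → 180 = 0 + 1ξ, giving ξ = 180 lbmol/h.
Outlet amounts (n = n₀ + ν ξ):
  A: 844 − 2(180) = 484
  D: 0 + 1(180) = 180
  B: 0 + 1(180) = 180

484 lbmol/h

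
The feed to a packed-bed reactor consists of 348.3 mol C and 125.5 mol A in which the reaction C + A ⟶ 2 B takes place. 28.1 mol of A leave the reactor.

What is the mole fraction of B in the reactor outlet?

0.411

For A: n = n₀ − 1ξ → 28.1 = 125.5 − 1ξ, giving ξ = 97.4 mol.
Outlet amounts (n = n₀ + ν ξ):
  C: 348.3 − 1(97.4) = 250.9
  A: 125.5 − 1(97.4) = 28.1
  B: 0 + 2(97.4) = 194.8
Total out = 473.8 mol; y_B = 194.8 / 473.8 = 0.4111.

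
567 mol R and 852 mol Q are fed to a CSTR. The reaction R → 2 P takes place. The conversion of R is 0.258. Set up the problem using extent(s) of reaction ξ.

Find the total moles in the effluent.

1570 mol

R reacted = 0.258 × 567 = 146.3 mol; ν_R = −1, so ξ = 146.3/1 = 146.3 mol.
Outlet amounts (n = n₀ + ν ξ):
  R: 567 − 1(146.3) = 420.7
  P: 0 + 2(146.3) = 292.6
  Q: 852 (inert)
Total out = 420.7 + 292.6 + 852 = 1565 mol.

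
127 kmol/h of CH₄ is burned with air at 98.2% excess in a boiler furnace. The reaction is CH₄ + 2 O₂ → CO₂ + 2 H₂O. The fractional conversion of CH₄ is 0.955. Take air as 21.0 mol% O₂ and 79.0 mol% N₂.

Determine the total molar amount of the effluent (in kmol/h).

Stoichiometric O₂ = 2 × 127 = 254 kmol/h; O₂ fed = 254 × 1.982 = 503.4 kmol/h.
N₂ fed = 503.4 × 79/21 = 1894 kmol/h.
Fuel reacted = 0.955 × 127 → ξ = 121.3 kmol/h.
Outlet (n = n₀ + ν ξ):
  CH₄: 127 − 1(121.3) = 5.715
  O₂: 503.4 − 2(121.3) = 260.9
  N₂: 1894 (inert)
  CO₂: 0 + 1(121.3) = 121.3
  H₂O: 0 + 2(121.3) = 242.6
Total out = 5.715 + 260.9 + 1894 + 121.3 + 242.6 = 2524 kmol/h.

2520 kmol/h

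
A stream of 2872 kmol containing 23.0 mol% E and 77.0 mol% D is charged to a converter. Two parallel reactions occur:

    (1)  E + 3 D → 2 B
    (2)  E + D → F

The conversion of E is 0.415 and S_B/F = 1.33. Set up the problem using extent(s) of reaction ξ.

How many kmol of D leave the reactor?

1720 kmol

Conversion of E: E consumed = 0.415 × 660.6 = 274.1 kmol = 1ξ₁ + 1ξ₂.
Selectivity: 2ξ₁ / (1ξ₂) = 1.33 → ξ₁ = 0.665 ξ₂.
Substitute: (1·0.665 + 1) ξ₂ = 274.1 → ξ₂ = 164.6 kmol, ξ₁ = 109.5 kmol.
Outlet amounts (n = n₀ + Σ ν·ξ):
  E: 660.6 − 1(109.5) − 1(164.6) = 386.4
  D: 2211 − 3(109.5) − 1(164.6) = 1718
  B: 0 + 2(109.5) = 219
  F: 0 + 1(164.6) = 164.6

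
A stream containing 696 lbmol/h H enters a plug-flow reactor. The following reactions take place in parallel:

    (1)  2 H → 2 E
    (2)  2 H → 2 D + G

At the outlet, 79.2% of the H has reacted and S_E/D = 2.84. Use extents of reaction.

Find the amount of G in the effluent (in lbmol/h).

71.8 lbmol/h

Conversion of H: H consumed = 0.792 × 696 = 551.2 lbmol/h = 2ξ₁ + 2ξ₂.
Selectivity: 2ξ₁ / (2ξ₂) = 2.84 → ξ₁ = 2.84 ξ₂.
Substitute: (2·2.84 + 2) ξ₂ = 551.2 → ξ₂ = 71.78 lbmol/h, ξ₁ = 203.8 lbmol/h.
Outlet amounts (n = n₀ + Σ ν·ξ):
  H: 696 − 2(203.8) − 2(71.78) = 144.8
  E: 0 + 2(203.8) = 407.7
  D: 0 + 2(71.78) = 143.6
  G: 0 + 1(71.78) = 71.78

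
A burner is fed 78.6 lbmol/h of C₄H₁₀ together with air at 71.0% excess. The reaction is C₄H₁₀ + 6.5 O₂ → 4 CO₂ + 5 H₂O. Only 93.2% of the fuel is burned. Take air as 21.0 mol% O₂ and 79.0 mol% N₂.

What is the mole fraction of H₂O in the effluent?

0.0842

Stoichiometric O₂ = 6.5 × 78.6 = 510.9 lbmol/h; O₂ fed = 510.9 × 1.710 = 873.6 lbmol/h.
N₂ fed = 873.6 × 79/21 = 3287 lbmol/h.
Fuel reacted = 0.932 × 78.6 → ξ = 73.26 lbmol/h.
Outlet (n = n₀ + ν ξ):
  C₄H₁₀: 78.6 − 1(73.26) = 5.345
  O₂: 873.6 − 6.5(73.26) = 397.5
  N₂: 3287 (inert)
  CO₂: 0 + 4(73.26) = 293
  H₂O: 0 + 5(73.26) = 366.3
Total out = 4349 lbmol/h; y_H₂O = 366.3 / 4349 = 0.08423.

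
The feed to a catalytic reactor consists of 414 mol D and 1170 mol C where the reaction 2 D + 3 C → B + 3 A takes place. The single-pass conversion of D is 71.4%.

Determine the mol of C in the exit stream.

727 mol

D reacted = 0.714 × 414 = 295.6 mol; ν_D = −2, so ξ = 295.6/2 = 147.8 mol.
Outlet amounts (n = n₀ + ν ξ):
  D: 414 − 2(147.8) = 118.4
  C: 1170 − 3(147.8) = 726.6
  B: 0 + 1(147.8) = 147.8
  A: 0 + 3(147.8) = 443.4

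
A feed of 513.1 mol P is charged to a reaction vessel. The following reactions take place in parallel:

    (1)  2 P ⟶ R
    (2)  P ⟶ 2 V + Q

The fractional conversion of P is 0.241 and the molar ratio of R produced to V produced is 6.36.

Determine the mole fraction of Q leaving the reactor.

Conversion of P: P consumed = 0.241 × 513.1 = 123.7 mol = 2ξ₁ + 1ξ₂.
Selectivity: 1ξ₁ / (2ξ₂) = 6.36 → ξ₁ = 12.72 ξ₂.
Substitute: (2·12.72 + 1) ξ₂ = 123.7 → ξ₂ = 4.677 mol, ξ₁ = 59.49 mol.
Outlet amounts (n = n₀ + Σ ν·ξ):
  P: 513.1 − 2(59.49) − 1(4.677) = 389.4
  R: 0 + 1(59.49) = 59.49
  V: 0 + 2(4.677) = 9.354
  Q: 0 + 1(4.677) = 4.677
Total out = 463 mol; y_Q = 4.677 / 463 = 0.0101.

0.0101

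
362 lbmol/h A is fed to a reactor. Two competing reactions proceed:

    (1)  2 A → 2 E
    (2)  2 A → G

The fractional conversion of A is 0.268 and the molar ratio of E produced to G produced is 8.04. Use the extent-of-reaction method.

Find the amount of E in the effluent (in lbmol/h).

Conversion of A: A consumed = 0.268 × 362 = 97.02 lbmol/h = 2ξ₁ + 2ξ₂.
Selectivity: 2ξ₁ / (1ξ₂) = 8.04 → ξ₁ = 4.02 ξ₂.
Substitute: (2·4.02 + 2) ξ₂ = 97.02 → ξ₂ = 9.663 lbmol/h, ξ₁ = 38.85 lbmol/h.
Outlet amounts (n = n₀ + Σ ν·ξ):
  A: 362 − 2(38.85) − 2(9.663) = 265
  E: 0 + 2(38.85) = 77.69
  G: 0 + 1(9.663) = 9.663

77.7 lbmol/h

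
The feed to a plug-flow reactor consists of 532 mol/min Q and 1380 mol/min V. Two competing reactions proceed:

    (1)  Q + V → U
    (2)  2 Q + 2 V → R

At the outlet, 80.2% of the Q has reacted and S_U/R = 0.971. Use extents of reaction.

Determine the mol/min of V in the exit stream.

953 mol/min

Conversion of Q: Q consumed = 0.802 × 532 = 426.7 mol/min = 1ξ₁ + 2ξ₂.
Selectivity: 1ξ₁ / (1ξ₂) = 0.971 → ξ₁ = 0.971 ξ₂.
Substitute: (1·0.971 + 2) ξ₂ = 426.7 → ξ₂ = 143.6 mol/min, ξ₁ = 139.4 mol/min.
Outlet amounts (n = n₀ + Σ ν·ξ):
  Q: 532 − 1(139.4) − 2(143.6) = 105.3
  V: 1380 − 1(139.4) − 2(143.6) = 953.3
  U: 0 + 1(139.4) = 139.4
  R: 0 + 1(143.6) = 143.6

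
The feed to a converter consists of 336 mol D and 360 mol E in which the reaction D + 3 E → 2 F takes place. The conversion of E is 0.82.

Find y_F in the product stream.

E reacted = 0.82 × 360 = 295.2 mol; ν_E = −3, so ξ = 295.2/3 = 98.4 mol.
Outlet amounts (n = n₀ + ν ξ):
  D: 336 − 1(98.4) = 237.6
  E: 360 − 3(98.4) = 64.8
  F: 0 + 2(98.4) = 196.8
Total out = 499.2 mol; y_F = 196.8 / 499.2 = 0.3942.

0.394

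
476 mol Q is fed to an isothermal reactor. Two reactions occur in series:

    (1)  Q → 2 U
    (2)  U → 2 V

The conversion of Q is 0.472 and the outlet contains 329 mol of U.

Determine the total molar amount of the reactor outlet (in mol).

Conversion of Q: Q consumed = 1ξ₁ = 0.472 × 476 → ξ₁ = 224.7 mol.
U balance: n_U = 0 + 2ξ₁ − 1ξ₂ = 329 → ξ₂ = (2·224.7 − 329)/1 = 120.3 mol.
Outlet amounts (n = n₀ + Σ ν·ξ):
  Q: 476 − 1(224.7) = 251.3
  U: 0 + 2(224.7) − 1(120.3) = 329
  V: 0 + 2(120.3) = 240.7
Total out = 251.3 + 329 + 240.7 = 821 mol.

821 mol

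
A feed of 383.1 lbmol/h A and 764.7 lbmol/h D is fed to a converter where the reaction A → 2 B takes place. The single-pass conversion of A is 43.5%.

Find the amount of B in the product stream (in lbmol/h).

A reacted = 0.435 × 383.1 = 166.6 lbmol/h; ν_A = −1, so ξ = 166.6/1 = 166.6 lbmol/h.
Outlet amounts (n = n₀ + ν ξ):
  A: 383.1 − 1(166.6) = 216.5
  B: 0 + 2(166.6) = 333.3
  D: 764.7 (inert)

333 lbmol/h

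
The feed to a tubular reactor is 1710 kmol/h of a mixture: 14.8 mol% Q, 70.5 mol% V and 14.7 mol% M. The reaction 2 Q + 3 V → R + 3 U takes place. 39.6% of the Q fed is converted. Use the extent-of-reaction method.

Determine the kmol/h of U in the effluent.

Q reacted = 0.396 × 253.1 = 100.2 kmol/h; ν_Q = −2, so ξ = 100.2/2 = 50.11 kmol/h.
Outlet amounts (n = n₀ + ν ξ):
  Q: 253.1 − 2(50.11) = 152.9
  V: 1206 − 3(50.11) = 1055
  R: 0 + 1(50.11) = 50.11
  U: 0 + 3(50.11) = 150.3
  M: 251.4 (inert)

150 kmol/h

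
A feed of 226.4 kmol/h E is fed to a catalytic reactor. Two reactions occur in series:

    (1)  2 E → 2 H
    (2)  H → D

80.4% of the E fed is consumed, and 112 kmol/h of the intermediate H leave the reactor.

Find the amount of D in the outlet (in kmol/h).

70 kmol/h

Conversion of E: E consumed = 2ξ₁ = 0.804 × 226.4 → ξ₁ = 91.01 kmol/h.
H balance: n_H = 0 + 2ξ₁ − 1ξ₂ = 112 → ξ₂ = (2·91.01 − 112)/1 = 70.03 kmol/h.
Outlet amounts (n = n₀ + Σ ν·ξ):
  E: 226.4 − 2(91.01) = 44.37
  H: 0 + 2(91.01) − 1(70.03) = 112
  D: 0 + 1(70.03) = 70.03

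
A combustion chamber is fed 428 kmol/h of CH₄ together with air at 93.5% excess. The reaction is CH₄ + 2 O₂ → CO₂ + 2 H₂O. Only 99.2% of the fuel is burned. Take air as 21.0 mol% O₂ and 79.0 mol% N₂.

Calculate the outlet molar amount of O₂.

Stoichiometric O₂ = 2 × 428 = 856 kmol/h; O₂ fed = 856 × 1.935 = 1656 kmol/h.
N₂ fed = 1656 × 79/21 = 6231 kmol/h.
Fuel reacted = 0.992 × 428 → ξ = 424.6 kmol/h.
Outlet (n = n₀ + ν ξ):
  CH₄: 428 − 1(424.6) = 3.424
  O₂: 1656 − 2(424.6) = 807.2
  N₂: 6231 (inert)
  CO₂: 0 + 1(424.6) = 424.6
  H₂O: 0 + 2(424.6) = 849.2

807 kmol/h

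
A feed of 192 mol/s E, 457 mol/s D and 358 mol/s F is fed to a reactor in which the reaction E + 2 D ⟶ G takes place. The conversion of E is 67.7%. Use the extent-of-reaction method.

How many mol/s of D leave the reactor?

197 mol/s

E reacted = 0.677 × 192 = 130 mol/s; ν_E = −1, so ξ = 130/1 = 130 mol/s.
Outlet amounts (n = n₀ + ν ξ):
  E: 192 − 1(130) = 62.02
  D: 457 − 2(130) = 197
  G: 0 + 1(130) = 130
  F: 358 (inert)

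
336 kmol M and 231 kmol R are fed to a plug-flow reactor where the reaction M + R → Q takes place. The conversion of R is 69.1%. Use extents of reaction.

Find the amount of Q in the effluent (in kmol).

R reacted = 0.691 × 231 = 159.6 kmol; ν_R = −1, so ξ = 159.6/1 = 159.6 kmol.
Outlet amounts (n = n₀ + ν ξ):
  M: 336 − 1(159.6) = 176.4
  R: 231 − 1(159.6) = 71.38
  Q: 0 + 1(159.6) = 159.6

160 kmol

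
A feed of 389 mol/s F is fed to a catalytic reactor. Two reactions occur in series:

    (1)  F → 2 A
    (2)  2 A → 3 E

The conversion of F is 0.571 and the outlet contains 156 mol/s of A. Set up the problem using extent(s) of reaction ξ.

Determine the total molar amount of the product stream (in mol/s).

Conversion of F: F consumed = 1ξ₁ = 0.571 × 389 → ξ₁ = 222.1 mol/s.
A balance: n_A = 0 + 2ξ₁ − 2ξ₂ = 156 → ξ₂ = (2·222.1 − 156)/2 = 144.1 mol/s.
Outlet amounts (n = n₀ + Σ ν·ξ):
  F: 389 − 1(222.1) = 166.9
  A: 0 + 2(222.1) − 2(144.1) = 156
  E: 0 + 3(144.1) = 432.4
Total out = 166.9 + 156 + 432.4 = 755.2 mol/s.

755 mol/s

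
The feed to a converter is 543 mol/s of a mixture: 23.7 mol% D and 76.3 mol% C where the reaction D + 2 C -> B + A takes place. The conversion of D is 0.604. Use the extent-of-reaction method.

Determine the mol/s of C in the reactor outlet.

259 mol/s

D reacted = 0.604 × 128.7 = 77.73 mol/s; ν_D = −1, so ξ = 77.73/1 = 77.73 mol/s.
Outlet amounts (n = n₀ + ν ξ):
  D: 128.7 − 1(77.73) = 50.96
  C: 414.3 − 2(77.73) = 258.9
  B: 0 + 1(77.73) = 77.73
  A: 0 + 1(77.73) = 77.73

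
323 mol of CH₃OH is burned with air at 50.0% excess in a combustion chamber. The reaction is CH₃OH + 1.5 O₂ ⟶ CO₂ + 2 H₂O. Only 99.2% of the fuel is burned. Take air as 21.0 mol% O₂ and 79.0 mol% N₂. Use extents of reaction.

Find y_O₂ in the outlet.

Stoichiometric O₂ = 1.5 × 323 = 484.5 mol; O₂ fed = 484.5 × 1.500 = 726.8 mol.
N₂ fed = 726.8 × 79/21 = 2734 mol.
Fuel reacted = 0.992 × 323 → ξ = 320.4 mol.
Outlet (n = n₀ + ν ξ):
  CH₃OH: 323 − 1(320.4) = 2.584
  O₂: 726.8 − 1.5(320.4) = 246.1
  N₂: 2734 (inert)
  CO₂: 0 + 1(320.4) = 320.4
  H₂O: 0 + 2(320.4) = 640.8
Total out = 3944 mol; y_O₂ = 246.1 / 3944 = 0.06241.

0.0624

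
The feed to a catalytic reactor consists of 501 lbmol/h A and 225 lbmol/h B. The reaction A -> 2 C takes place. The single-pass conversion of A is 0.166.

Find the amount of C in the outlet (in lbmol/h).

A reacted = 0.166 × 501 = 83.17 lbmol/h; ν_A = −1, so ξ = 83.17/1 = 83.17 lbmol/h.
Outlet amounts (n = n₀ + ν ξ):
  A: 501 − 1(83.17) = 417.8
  C: 0 + 2(83.17) = 166.3
  B: 225 (inert)

166 lbmol/h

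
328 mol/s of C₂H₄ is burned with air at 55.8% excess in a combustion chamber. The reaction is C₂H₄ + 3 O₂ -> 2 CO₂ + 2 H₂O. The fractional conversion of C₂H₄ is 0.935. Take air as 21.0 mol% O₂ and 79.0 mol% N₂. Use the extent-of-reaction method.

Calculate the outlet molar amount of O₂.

Stoichiometric O₂ = 3 × 328 = 984 mol/s; O₂ fed = 984 × 1.558 = 1533 mol/s.
N₂ fed = 1533 × 79/21 = 5767 mol/s.
Fuel reacted = 0.935 × 328 → ξ = 306.7 mol/s.
Outlet (n = n₀ + ν ξ):
  C₂H₄: 328 − 1(306.7) = 21.32
  O₂: 1533 − 3(306.7) = 613
  N₂: 5767 (inert)
  CO₂: 0 + 2(306.7) = 613.4
  H₂O: 0 + 2(306.7) = 613.4

613 mol/s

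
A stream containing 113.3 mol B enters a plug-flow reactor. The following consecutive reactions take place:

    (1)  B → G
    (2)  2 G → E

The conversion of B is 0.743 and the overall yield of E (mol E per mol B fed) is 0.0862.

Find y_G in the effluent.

Conversion of B: B consumed = 1ξ₁ = 0.743 × 113.3 → ξ₁ = 84.18 mol.
Yield of E: 1ξ₂ / 113.3 = 0.0862 → ξ₂ = 9.766 mol.
Outlet amounts (n = n₀ + Σ ν·ξ):
  B: 113.3 − 1(84.18) = 29.12
  G: 0 + 1(84.18) − 2(9.766) = 64.65
  E: 0 + 1(9.766) = 9.766
Total out = 103.5 mol; y_G = 64.65 / 103.5 = 0.6244.

0.624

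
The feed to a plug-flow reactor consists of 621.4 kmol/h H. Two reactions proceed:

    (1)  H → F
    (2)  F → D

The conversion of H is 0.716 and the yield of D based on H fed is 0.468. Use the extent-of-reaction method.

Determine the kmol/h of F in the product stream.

154 kmol/h

Conversion of H: H consumed = 1ξ₁ = 0.716 × 621.4 → ξ₁ = 444.9 kmol/h.
Yield of D: 1ξ₂ / 621.4 = 0.468 → ξ₂ = 290.8 kmol/h.
Outlet amounts (n = n₀ + Σ ν·ξ):
  H: 621.4 − 1(444.9) = 176.5
  F: 0 + 1(444.9) − 1(290.8) = 154.1
  D: 0 + 1(290.8) = 290.8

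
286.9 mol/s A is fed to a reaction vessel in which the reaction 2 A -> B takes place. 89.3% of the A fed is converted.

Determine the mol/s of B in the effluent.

128 mol/s

A reacted = 0.893 × 286.9 = 256.2 mol/s; ν_A = −2, so ξ = 256.2/2 = 128.1 mol/s.
Outlet amounts (n = n₀ + ν ξ):
  A: 286.9 − 2(128.1) = 30.7
  B: 0 + 1(128.1) = 128.1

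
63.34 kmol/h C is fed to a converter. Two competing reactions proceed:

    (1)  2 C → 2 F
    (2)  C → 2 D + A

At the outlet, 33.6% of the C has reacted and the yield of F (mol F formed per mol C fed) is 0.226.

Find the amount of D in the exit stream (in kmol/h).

13.9 kmol/h

Yield of F: 2ξ₁ / 63.34 = 0.226 → ξ₁ = 7.157 kmol/h.
Conversion of C: 2ξ₁ + 1ξ₂ = 0.336 × 63.34 = 21.28 → ξ₂ = 6.967 kmol/h.
Outlet amounts (n = n₀ + Σ ν·ξ):
  C: 63.34 − 2(7.157) − 1(6.967) = 42.06
  F: 0 + 2(7.157) = 14.31
  D: 0 + 2(6.967) = 13.93
  A: 0 + 1(6.967) = 6.967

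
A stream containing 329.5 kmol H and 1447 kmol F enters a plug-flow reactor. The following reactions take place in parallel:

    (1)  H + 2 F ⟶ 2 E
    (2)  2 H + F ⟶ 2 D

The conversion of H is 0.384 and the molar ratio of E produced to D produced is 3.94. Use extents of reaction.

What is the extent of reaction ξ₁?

ξ₁ = 83.9 kmol

Conversion of H: H consumed = 0.384 × 329.5 = 126.5 kmol = 1ξ₁ + 2ξ₂.
Selectivity: 2ξ₁ / (2ξ₂) = 3.94 → ξ₁ = 3.94 ξ₂.
Substitute: (1·3.94 + 2) ξ₂ = 126.5 → ξ₂ = 21.3 kmol, ξ₁ = 83.93 kmol.
Outlet amounts (n = n₀ + Σ ν·ξ):
  H: 329.5 − 1(83.93) − 2(21.3) = 203
  F: 1447 − 2(83.93) − 1(21.3) = 1258
  E: 0 + 2(83.93) = 167.9
  D: 0 + 2(21.3) = 42.6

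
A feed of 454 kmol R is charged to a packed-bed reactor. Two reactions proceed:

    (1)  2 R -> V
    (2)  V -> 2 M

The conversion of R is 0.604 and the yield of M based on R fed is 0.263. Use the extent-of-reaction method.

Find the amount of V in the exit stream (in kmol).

77.4 kmol

Conversion of R: R consumed = 2ξ₁ = 0.604 × 454 → ξ₁ = 137.1 kmol.
Yield of M: 2ξ₂ / 454 = 0.263 → ξ₂ = 59.7 kmol.
Outlet amounts (n = n₀ + Σ ν·ξ):
  R: 454 − 2(137.1) = 179.8
  V: 0 + 1(137.1) − 1(59.7) = 77.41
  M: 0 + 2(59.7) = 119.4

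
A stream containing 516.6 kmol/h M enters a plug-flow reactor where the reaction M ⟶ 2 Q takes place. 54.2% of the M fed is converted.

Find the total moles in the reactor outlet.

M reacted = 0.542 × 516.6 = 280 kmol/h; ν_M = −1, so ξ = 280/1 = 280 kmol/h.
Outlet amounts (n = n₀ + ν ξ):
  M: 516.6 − 1(280) = 236.6
  Q: 0 + 2(280) = 560
Total out = 236.6 + 560 = 796.6 kmol/h.

797 kmol/h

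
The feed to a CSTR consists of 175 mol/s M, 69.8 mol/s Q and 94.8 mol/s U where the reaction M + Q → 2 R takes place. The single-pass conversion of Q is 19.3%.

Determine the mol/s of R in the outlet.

Q reacted = 0.193 × 69.8 = 13.47 mol/s; ν_Q = −1, so ξ = 13.47/1 = 13.47 mol/s.
Outlet amounts (n = n₀ + ν ξ):
  M: 175 − 1(13.47) = 161.5
  Q: 69.8 − 1(13.47) = 56.33
  R: 0 + 2(13.47) = 26.94
  U: 94.8 (inert)

26.9 mol/s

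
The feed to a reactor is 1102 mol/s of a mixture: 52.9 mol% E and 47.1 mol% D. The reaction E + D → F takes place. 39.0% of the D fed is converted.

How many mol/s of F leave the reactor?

D reacted = 0.39 × 519 = 202.4 mol/s; ν_D = −1, so ξ = 202.4/1 = 202.4 mol/s.
Outlet amounts (n = n₀ + ν ξ):
  E: 583 − 1(202.4) = 380.5
  D: 519 − 1(202.4) = 316.6
  F: 0 + 1(202.4) = 202.4

202 mol/s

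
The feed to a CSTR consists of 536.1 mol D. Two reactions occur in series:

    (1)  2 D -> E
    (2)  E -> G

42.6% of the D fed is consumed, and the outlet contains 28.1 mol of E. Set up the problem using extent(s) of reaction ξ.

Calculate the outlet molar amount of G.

86.1 mol

Conversion of D: D consumed = 2ξ₁ = 0.426 × 536.1 → ξ₁ = 114.2 mol.
E balance: n_E = 0 + 1ξ₁ − 1ξ₂ = 28.1 → ξ₂ = (1·114.2 − 28.1)/1 = 86.09 mol.
Outlet amounts (n = n₀ + Σ ν·ξ):
  D: 536.1 − 2(114.2) = 307.7
  E: 0 + 1(114.2) − 1(86.09) = 28.1
  G: 0 + 1(86.09) = 86.09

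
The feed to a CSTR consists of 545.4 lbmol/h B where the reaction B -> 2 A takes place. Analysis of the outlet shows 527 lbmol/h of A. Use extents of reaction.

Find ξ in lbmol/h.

For A: n = n₀ + 2ξ → 527 = 0 + 2ξ, giving ξ = 263.5 lbmol/h.
Outlet amounts (n = n₀ + ν ξ):
  B: 545.4 − 1(263.5) = 281.9
  A: 0 + 2(263.5) = 527

ξ = 264 lbmol/h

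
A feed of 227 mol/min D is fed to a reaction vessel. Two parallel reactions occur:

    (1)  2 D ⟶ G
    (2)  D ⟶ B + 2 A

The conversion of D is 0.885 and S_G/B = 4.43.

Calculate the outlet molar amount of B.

Conversion of D: D consumed = 0.885 × 227 = 200.9 mol/min = 2ξ₁ + 1ξ₂.
Selectivity: 1ξ₁ / (1ξ₂) = 4.43 → ξ₁ = 4.43 ξ₂.
Substitute: (2·4.43 + 1) ξ₂ = 200.9 → ξ₂ = 20.37 mol/min, ξ₁ = 90.26 mol/min.
Outlet amounts (n = n₀ + Σ ν·ξ):
  D: 227 − 2(90.26) − 1(20.37) = 26.1
  G: 0 + 1(90.26) = 90.26
  B: 0 + 1(20.37) = 20.37
  A: 0 + 2(20.37) = 40.75

20.4 mol/min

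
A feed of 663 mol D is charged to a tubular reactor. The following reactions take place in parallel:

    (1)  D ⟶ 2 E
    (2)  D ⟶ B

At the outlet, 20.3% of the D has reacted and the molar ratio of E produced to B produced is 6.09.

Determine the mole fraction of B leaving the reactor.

Conversion of D: D consumed = 0.203 × 663 = 134.6 mol = 1ξ₁ + 1ξ₂.
Selectivity: 2ξ₁ / (1ξ₂) = 6.09 → ξ₁ = 3.045 ξ₂.
Substitute: (1·3.045 + 1) ξ₂ = 134.6 → ξ₂ = 33.27 mol, ξ₁ = 101.3 mol.
Outlet amounts (n = n₀ + Σ ν·ξ):
  D: 663 − 1(101.3) − 1(33.27) = 528.4
  E: 0 + 2(101.3) = 202.6
  B: 0 + 1(33.27) = 33.27
Total out = 764.3 mol; y_B = 33.27 / 764.3 = 0.04353.

0.0435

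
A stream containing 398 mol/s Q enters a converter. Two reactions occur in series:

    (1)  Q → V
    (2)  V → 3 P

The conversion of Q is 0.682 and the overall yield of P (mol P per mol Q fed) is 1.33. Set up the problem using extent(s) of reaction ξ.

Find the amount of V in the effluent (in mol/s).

Conversion of Q: Q consumed = 1ξ₁ = 0.682 × 398 → ξ₁ = 271.4 mol/s.
Yield of P: 3ξ₂ / 398 = 1.33 → ξ₂ = 176.4 mol/s.
Outlet amounts (n = n₀ + Σ ν·ξ):
  Q: 398 − 1(271.4) = 126.6
  V: 0 + 1(271.4) − 1(176.4) = 94.99
  P: 0 + 3(176.4) = 529.3

95 mol/s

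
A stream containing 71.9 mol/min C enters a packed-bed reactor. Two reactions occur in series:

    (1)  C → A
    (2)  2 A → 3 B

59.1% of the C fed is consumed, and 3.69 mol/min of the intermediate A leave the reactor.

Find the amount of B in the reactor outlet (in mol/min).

Conversion of C: C consumed = 1ξ₁ = 0.591 × 71.9 → ξ₁ = 42.49 mol/min.
A balance: n_A = 0 + 1ξ₁ − 2ξ₂ = 3.69 → ξ₂ = (1·42.49 − 3.69)/2 = 19.4 mol/min.
Outlet amounts (n = n₀ + Σ ν·ξ):
  C: 71.9 − 1(42.49) = 29.41
  A: 0 + 1(42.49) − 2(19.4) = 3.69
  B: 0 + 3(19.4) = 58.2

58.2 mol/min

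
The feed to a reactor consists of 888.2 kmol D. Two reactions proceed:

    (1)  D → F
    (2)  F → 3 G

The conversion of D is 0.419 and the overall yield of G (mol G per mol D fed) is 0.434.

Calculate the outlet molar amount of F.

244 kmol

Conversion of D: D consumed = 1ξ₁ = 0.419 × 888.2 → ξ₁ = 372.2 kmol.
Yield of G: 3ξ₂ / 888.2 = 0.434 → ξ₂ = 128.5 kmol.
Outlet amounts (n = n₀ + Σ ν·ξ):
  D: 888.2 − 1(372.2) = 516
  F: 0 + 1(372.2) − 1(128.5) = 243.7
  G: 0 + 3(128.5) = 385.5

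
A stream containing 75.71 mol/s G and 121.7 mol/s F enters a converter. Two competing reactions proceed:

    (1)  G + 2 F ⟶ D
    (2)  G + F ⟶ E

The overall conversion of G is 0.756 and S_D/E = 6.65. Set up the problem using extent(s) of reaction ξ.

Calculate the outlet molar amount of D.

Conversion of G: G consumed = 0.756 × 75.71 = 57.24 mol/s = 1ξ₁ + 1ξ₂.
Selectivity: 1ξ₁ / (1ξ₂) = 6.65 → ξ₁ = 6.65 ξ₂.
Substitute: (1·6.65 + 1) ξ₂ = 57.24 → ξ₂ = 7.482 mol/s, ξ₁ = 49.75 mol/s.
Outlet amounts (n = n₀ + Σ ν·ξ):
  G: 75.71 − 1(49.75) − 1(7.482) = 18.47
  F: 121.7 − 2(49.75) − 1(7.482) = 14.71
  D: 0 + 1(49.75) = 49.75
  E: 0 + 1(7.482) = 7.482

49.8 mol/s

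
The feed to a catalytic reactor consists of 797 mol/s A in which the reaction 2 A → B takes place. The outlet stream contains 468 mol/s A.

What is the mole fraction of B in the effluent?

For A: n = n₀ − 2ξ → 468 = 797 − 2ξ, giving ξ = 164.5 mol/s.
Outlet amounts (n = n₀ + ν ξ):
  A: 797 − 2(164.5) = 468
  B: 0 + 1(164.5) = 164.5
Total out = 632.5 mol/s; y_B = 164.5 / 632.5 = 0.2601.

0.26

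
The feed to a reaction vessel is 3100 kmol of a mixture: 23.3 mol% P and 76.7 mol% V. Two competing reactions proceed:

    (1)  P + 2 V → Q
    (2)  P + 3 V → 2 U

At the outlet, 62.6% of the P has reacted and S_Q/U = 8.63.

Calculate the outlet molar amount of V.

Conversion of P: P consumed = 0.626 × 722.3 = 452.2 kmol = 1ξ₁ + 1ξ₂.
Selectivity: 1ξ₁ / (2ξ₂) = 8.63 → ξ₁ = 17.26 ξ₂.
Substitute: (1·17.26 + 1) ξ₂ = 452.2 → ξ₂ = 24.76 kmol, ξ₁ = 427.4 kmol.
Outlet amounts (n = n₀ + Σ ν·ξ):
  P: 722.3 − 1(427.4) − 1(24.76) = 270.1
  V: 2378 − 2(427.4) − 3(24.76) = 1449
  Q: 0 + 1(427.4) = 427.4
  U: 0 + 2(24.76) = 49.52

1450 kmol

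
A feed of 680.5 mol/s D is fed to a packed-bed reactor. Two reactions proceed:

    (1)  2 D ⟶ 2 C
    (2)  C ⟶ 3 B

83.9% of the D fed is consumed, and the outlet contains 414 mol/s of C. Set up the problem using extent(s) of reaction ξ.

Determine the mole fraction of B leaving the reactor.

Conversion of D: D consumed = 2ξ₁ = 0.839 × 680.5 → ξ₁ = 285.5 mol/s.
C balance: n_C = 0 + 2ξ₁ − 1ξ₂ = 414 → ξ₂ = (2·285.5 − 414)/1 = 156.9 mol/s.
Outlet amounts (n = n₀ + Σ ν·ξ):
  D: 680.5 − 2(285.5) = 109.6
  C: 0 + 2(285.5) − 1(156.9) = 414
  B: 0 + 3(156.9) = 470.8
Total out = 994.4 mol/s; y_B = 470.8 / 994.4 = 0.4735.

0.473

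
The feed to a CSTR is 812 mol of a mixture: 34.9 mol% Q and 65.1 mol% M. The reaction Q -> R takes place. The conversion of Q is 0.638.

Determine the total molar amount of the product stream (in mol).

812 mol

Q reacted = 0.638 × 283.4 = 180.8 mol; ν_Q = −1, so ξ = 180.8/1 = 180.8 mol.
Outlet amounts (n = n₀ + ν ξ):
  Q: 283.4 − 1(180.8) = 102.6
  R: 0 + 1(180.8) = 180.8
  M: 528.6 (inert)
Total out = 102.6 + 180.8 + 528.6 = 812 mol.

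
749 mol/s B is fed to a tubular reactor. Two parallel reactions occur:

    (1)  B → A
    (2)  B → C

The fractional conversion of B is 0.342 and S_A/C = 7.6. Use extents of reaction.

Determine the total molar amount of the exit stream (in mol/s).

Conversion of B: B consumed = 0.342 × 749 = 256.2 mol/s = 1ξ₁ + 1ξ₂.
Selectivity: 1ξ₁ / (1ξ₂) = 7.6 → ξ₁ = 7.6 ξ₂.
Substitute: (1·7.6 + 1) ξ₂ = 256.2 → ξ₂ = 29.79 mol/s, ξ₁ = 226.4 mol/s.
Outlet amounts (n = n₀ + Σ ν·ξ):
  B: 749 − 1(226.4) − 1(29.79) = 492.8
  A: 0 + 1(226.4) = 226.4
  C: 0 + 1(29.79) = 29.79
Total out = 492.8 + 226.4 + 29.79 = 749 mol/s.

749 mol/s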